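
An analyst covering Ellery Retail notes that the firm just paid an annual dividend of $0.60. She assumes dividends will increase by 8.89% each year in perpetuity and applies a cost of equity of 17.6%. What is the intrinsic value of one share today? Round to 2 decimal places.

$7.50

Gordon growth model: P₀ = D₁/(r − g). D₁ = 0.60 × (1 + 0.0889) = 0.6533.
P₀ = 0.6533 / (0.176 − 0.0889) = 0.6533 / 0.0871 = 7.5010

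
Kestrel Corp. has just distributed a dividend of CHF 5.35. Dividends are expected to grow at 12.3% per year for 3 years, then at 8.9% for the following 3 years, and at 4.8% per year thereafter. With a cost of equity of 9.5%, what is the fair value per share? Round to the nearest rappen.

Three-stage DDM. Project D₁…D_6; terminal Gordon value at t=6 with g = 0.048; discount at r = 0.095.
D_1 = 6.0080
D_2 = 6.7470
D_3 = 7.5769
D_4 = 8.2513
D_5 = 8.9856
D_6 = 9.7854
TV_6 = 10.2551/(0.095−0.048) = 218.1926
P₀ = Σ Dₜ/(1+r)ᵗ + TV_6/(1+r)^6 = 160.5860

CHF 160.59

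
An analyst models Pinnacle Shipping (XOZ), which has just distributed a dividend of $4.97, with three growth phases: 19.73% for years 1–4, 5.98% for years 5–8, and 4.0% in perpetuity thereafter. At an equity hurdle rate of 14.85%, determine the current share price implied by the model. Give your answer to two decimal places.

Three-stage DDM. Project D₁…D_8; terminal Gordon value at t=8 with g = 0.04; discount at r = 0.1485.
D_1 = 5.9506
D_2 = 7.1246
D_3 = 8.5303
D_4 = 10.2134
D_5 = 10.8241
D_6 = 11.4714
D_7 = 12.1574
D_8 = 12.8844
TV_8 = 13.3998/(0.1485−0.04) = 123.5002
P₀ = Σ Dₜ/(1+r)ᵗ + TV_8/(1+r)^8 = 82.1632

$82.16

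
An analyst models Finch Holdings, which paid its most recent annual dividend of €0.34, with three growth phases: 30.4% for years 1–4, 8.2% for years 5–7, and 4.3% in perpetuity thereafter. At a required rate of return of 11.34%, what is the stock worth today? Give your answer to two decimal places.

€12.56

Three-stage DDM. Project D₁…D_7; terminal Gordon value at t=7 with g = 0.043; discount at r = 0.1134.
D_1 = 0.4434
D_2 = 0.5781
D_3 = 0.7539
D_4 = 0.9831
D_5 = 1.0637
D_6 = 1.1509
D_7 = 1.2453
TV_7 = 1.2988/(0.1134−0.043) = 18.4494
P₀ = Σ Dₜ/(1+r)ᵗ + TV_7/(1+r)^7 = 12.5615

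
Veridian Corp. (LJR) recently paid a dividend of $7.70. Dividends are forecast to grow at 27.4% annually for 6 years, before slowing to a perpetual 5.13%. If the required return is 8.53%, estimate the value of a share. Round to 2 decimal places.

Two-stage DDM. Project D₁…D_6 at 0.274, terminal growth 0.0513, discount at r = 0.0853.
D_1 = 9.8098
D_2 = 12.4977
D_3 = 15.9221
D_4 = 20.2847
D_5 = 25.8427
D_6 = 32.9236
Terminal value at t=6: TV = D_7/(r−g) = 34.6126/(0.0853−0.0513) = 1018.0170
P₀ = 9.8098/(1+0.0853)^1 + 12.4977/(1+0.0853)^2 + 15.9221/(1+0.0853)^3 + 20.2847/(1+0.0853)^4 + 25.8427/(1+0.0853)^5 + 32.9236/(1+0.0853)^6 + 1018.0170/(1+0.0853)^6 = 706.9891

$706.99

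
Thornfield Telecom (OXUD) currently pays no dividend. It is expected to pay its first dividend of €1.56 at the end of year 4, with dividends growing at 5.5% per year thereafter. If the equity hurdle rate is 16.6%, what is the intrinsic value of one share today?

Deferred-dividend DDM. At t=3 the remaining stream is a growing perpetuity with first payment D_4 = 1.56.
V_3 = D_4/(r−g) = 1.56/(0.166−0.055) = 14.0541
P₀ = V_3/(1+r)^3 = 14.0541/(1+0.166)^3 = 8.8656

€8.87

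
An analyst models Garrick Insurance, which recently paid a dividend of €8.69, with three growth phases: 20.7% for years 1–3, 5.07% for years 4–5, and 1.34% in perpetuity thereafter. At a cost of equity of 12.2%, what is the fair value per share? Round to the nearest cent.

Three-stage DDM. Project D₁…D_5; terminal Gordon value at t=5 with g = 0.0134; discount at r = 0.122.
D_1 = 10.4888
D_2 = 12.6600
D_3 = 15.2806
D_4 = 16.0554
D_5 = 16.8694
TV_5 = 17.0954/(0.122−0.0134) = 157.4165
P₀ = Σ Dₜ/(1+r)ᵗ + TV_5/(1+r)^5 = 138.3704

€138.37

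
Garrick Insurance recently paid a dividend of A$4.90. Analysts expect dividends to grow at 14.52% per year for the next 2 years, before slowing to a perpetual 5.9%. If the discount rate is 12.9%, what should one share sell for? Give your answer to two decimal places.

A$86.28

Two-stage DDM. Project D₁…D_2 at 0.1452, terminal growth 0.059, discount at r = 0.129.
D_1 = 5.6115
D_2 = 6.4263
Terminal value at t=2: TV = D_3/(r−g) = 6.8054/(0.129−0.059) = 97.2202
P₀ = 5.6115/(1+0.129)^1 + 6.4263/(1+0.129)^2 + 97.2202/(1+0.129)^2 = 86.2846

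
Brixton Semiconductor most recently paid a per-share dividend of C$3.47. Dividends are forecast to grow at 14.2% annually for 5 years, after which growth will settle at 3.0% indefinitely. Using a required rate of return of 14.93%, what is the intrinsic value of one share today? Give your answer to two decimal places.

Two-stage DDM. Project D₁…D_5 at 0.142, terminal growth 0.03, discount at r = 0.1493.
D_1 = 3.9627
D_2 = 4.5254
D_3 = 5.1681
D_4 = 5.9019
D_5 = 6.7400
Terminal value at t=5: TV = D_6/(r−g) = 6.9422/(0.1493−0.03) = 58.1911
P₀ = 3.9627/(1+0.1493)^1 + 4.5254/(1+0.1493)^2 + 5.1681/(1+0.1493)^3 + 5.9019/(1+0.1493)^4 + 6.7400/(1+0.1493)^5 + 58.1911/(1+0.1493)^5 = 46.0417

C$46.04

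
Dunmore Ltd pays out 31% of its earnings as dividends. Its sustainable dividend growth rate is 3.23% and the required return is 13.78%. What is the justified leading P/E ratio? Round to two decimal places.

Justified leading P/E = b/(r−g) = 0.31/(0.1378−0.0323) = 2.9384

2.94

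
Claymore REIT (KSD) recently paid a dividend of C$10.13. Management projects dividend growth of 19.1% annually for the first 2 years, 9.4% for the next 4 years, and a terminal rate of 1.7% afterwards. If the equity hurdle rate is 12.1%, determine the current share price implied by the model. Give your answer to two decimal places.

Three-stage DDM. Project D₁…D_6; terminal Gordon value at t=6 with g = 0.017; discount at r = 0.121.
D_1 = 12.0648
D_2 = 14.3692
D_3 = 15.7199
D_4 = 17.1976
D_5 = 18.8142
D_6 = 20.5827
TV_6 = 20.9326/(0.121−0.017) = 201.2750
P₀ = Σ Dₜ/(1+r)ᵗ + TV_6/(1+r)^6 = 166.6747

C$166.67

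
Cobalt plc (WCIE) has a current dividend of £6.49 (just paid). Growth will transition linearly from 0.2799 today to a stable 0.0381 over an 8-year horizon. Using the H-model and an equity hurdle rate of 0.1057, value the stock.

H-model: P₀ = D₀[(1+g_L) + H(g_S−g_L)]/(r−g_L), with H = 8/2 = 4.
P₀ = 6.49 × [(1+0.0381) + 4×(0.2799−0.0381)] / (0.1057−0.0381)
   = 6.49 × 2.0053 / 0.0676 = 192.5207

£192.52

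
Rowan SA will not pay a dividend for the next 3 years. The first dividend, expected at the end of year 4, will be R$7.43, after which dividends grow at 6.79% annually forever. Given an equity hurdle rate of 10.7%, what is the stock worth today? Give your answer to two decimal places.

R$140.08

Deferred-dividend DDM. At t=3 the remaining stream is a growing perpetuity with first payment D_4 = 7.43.
V_3 = D_4/(r−g) = 7.43/(0.107−0.0679) = 190.0256
P₀ = V_3/(1+r)^3 = 190.0256/(1+0.107)^3 = 140.0778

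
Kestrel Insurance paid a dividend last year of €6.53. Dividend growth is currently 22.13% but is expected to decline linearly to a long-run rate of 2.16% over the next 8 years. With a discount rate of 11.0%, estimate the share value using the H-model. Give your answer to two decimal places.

H-model: P₀ = D₀[(1+g_L) + H(g_S−g_L)]/(r−g_L), with H = 8/2 = 4.
P₀ = 6.53 × [(1+0.0216) + 4×(0.2213−0.0216)] / (0.11−0.0216)
   = 6.53 × 1.8204 / 0.0884 = 134.4707

€134.47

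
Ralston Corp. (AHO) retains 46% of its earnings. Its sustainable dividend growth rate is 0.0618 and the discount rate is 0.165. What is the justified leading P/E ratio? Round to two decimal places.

5.23

Payout ratio b = 1 − 0.46 = 0.54.
Justified leading P/E = b/(r−g) = 0.54/(0.165−0.0618) = 5.2326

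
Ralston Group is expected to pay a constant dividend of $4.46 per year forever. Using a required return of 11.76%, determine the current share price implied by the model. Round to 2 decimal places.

Zero-growth DDM (perpetuity): P₀ = D/r = 4.46 / 0.1176 = 37.9252

$37.93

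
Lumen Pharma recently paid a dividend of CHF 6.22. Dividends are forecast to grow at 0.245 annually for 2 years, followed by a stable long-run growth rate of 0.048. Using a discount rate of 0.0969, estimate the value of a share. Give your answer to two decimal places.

CHF 186.80

Two-stage DDM. Project D₁…D_2 at 0.245, terminal growth 0.048, discount at r = 0.0969.
D_1 = 7.7439
D_2 = 9.6412
Terminal value at t=2: TV = D_3/(r−g) = 10.1039/(0.0969−0.048) = 206.6244
P₀ = 7.7439/(1+0.0969)^1 + 9.6412/(1+0.0969)^2 + 206.6244/(1+0.0969)^2 = 186.8033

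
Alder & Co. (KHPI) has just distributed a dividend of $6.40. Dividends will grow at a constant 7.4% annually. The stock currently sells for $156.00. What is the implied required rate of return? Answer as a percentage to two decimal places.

11.81%

Rearranging the constant-growth DDM: r = D₁/P₀ + g.
D₁ = 6.40 × (1 + 0.074) = 6.8736.
r = 6.8736 / 156.00 + 0.074 = 0.04406 + 0.074 = 0.11806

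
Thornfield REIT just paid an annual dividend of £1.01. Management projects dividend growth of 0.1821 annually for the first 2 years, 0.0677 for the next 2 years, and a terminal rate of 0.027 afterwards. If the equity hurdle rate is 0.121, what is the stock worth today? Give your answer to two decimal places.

£15.41

Three-stage DDM. Project D₁…D_4; terminal Gordon value at t=4 with g = 0.027; discount at r = 0.121.
D_1 = 1.1939
D_2 = 1.4113
D_3 = 1.5069
D_4 = 1.6089
TV_4 = 1.6523/(0.121−0.027) = 17.5781
P₀ = Σ Dₜ/(1+r)ᵗ + TV_4/(1+r)^4 = 15.4081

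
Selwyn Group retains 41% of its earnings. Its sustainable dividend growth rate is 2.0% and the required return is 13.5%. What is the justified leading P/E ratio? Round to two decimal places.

5.13

Payout ratio b = 1 − 0.41 = 0.59.
Justified leading P/E = b/(r−g) = 0.59/(0.135−0.02) = 5.1304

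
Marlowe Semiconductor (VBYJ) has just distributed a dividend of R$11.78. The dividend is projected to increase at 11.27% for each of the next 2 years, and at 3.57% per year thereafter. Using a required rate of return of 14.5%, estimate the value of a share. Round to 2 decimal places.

R$127.99

Two-stage DDM. Project D₁…D_2 at 0.1127, terminal growth 0.0357, discount at r = 0.145.
D_1 = 13.1076
D_2 = 14.5848
Terminal value at t=2: TV = D_3/(r−g) = 15.1055/(0.145−0.0357) = 138.2023
P₀ = 13.1076/(1+0.145)^1 + 14.5848/(1+0.145)^2 + 138.2023/(1+0.145)^2 = 127.9879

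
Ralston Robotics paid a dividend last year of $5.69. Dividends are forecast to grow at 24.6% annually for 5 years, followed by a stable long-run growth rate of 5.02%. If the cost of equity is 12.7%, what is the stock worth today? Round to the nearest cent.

Two-stage DDM. Project D₁…D_5 at 0.246, terminal growth 0.0502, discount at r = 0.127.
D_1 = 7.0897
D_2 = 8.8338
D_3 = 11.0069
D_4 = 13.7146
D_5 = 17.0884
Terminal value at t=5: TV = D_6/(r−g) = 17.9463/(0.127−0.0502) = 233.6755
P₀ = 7.0897/(1+0.127)^1 + 8.8338/(1+0.127)^2 + 11.0069/(1+0.127)^3 + 13.7146/(1+0.127)^4 + 17.0884/(1+0.127)^5 + 233.6755/(1+0.127)^5 = 167.3625

$167.36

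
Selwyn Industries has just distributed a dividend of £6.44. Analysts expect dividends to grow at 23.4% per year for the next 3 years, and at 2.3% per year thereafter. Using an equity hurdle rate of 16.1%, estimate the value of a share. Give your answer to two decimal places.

Two-stage DDM. Project D₁…D_3 at 0.234, terminal growth 0.023, discount at r = 0.161.
D_1 = 7.9470
D_2 = 9.8065
D_3 = 12.1013
Terminal value at t=3: TV = D_4/(r−g) = 12.3796/(0.161−0.023) = 89.7073
P₀ = 7.9470/(1+0.161)^1 + 9.8065/(1+0.161)^2 + 12.1013/(1+0.161)^3 + 89.7073/(1+0.161)^3 = 79.1763

£79.18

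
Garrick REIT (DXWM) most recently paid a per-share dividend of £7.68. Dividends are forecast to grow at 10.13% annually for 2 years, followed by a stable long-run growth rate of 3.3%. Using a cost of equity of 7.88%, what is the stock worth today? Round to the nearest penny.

Two-stage DDM. Project D₁…D_2 at 0.1013, terminal growth 0.033, discount at r = 0.0788.
D_1 = 8.4580
D_2 = 9.3148
Terminal value at t=2: TV = D_3/(r−g) = 9.6222/(0.0788−0.033) = 210.0909
P₀ = 8.4580/(1+0.0788)^1 + 9.3148/(1+0.0788)^2 + 210.0909/(1+0.0788)^2 = 196.3639

£196.36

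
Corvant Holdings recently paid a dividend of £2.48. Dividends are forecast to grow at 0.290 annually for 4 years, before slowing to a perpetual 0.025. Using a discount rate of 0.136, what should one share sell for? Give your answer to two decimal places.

£51.85

Two-stage DDM. Project D₁…D_4 at 0.29, terminal growth 0.025, discount at r = 0.136.
D_1 = 3.1992
D_2 = 4.1270
D_3 = 5.3238
D_4 = 6.8677
Terminal value at t=4: TV = D_5/(r−g) = 7.0394/(0.136−0.025) = 63.4178
P₀ = 3.1992/(1+0.136)^1 + 4.1270/(1+0.136)^2 + 5.3238/(1+0.136)^3 + 6.8677/(1+0.136)^4 + 63.4178/(1+0.136)^4 = 51.8496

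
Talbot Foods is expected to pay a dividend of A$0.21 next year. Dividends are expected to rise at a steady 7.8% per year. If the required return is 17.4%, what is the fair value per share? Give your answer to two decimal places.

Gordon growth model: P₀ = D₁/(r − g), with D₁ = 0.21 given directly.
P₀ = 0.2100 / (0.174 − 0.078) = 0.2100 / 0.096 = 2.1875

A$2.19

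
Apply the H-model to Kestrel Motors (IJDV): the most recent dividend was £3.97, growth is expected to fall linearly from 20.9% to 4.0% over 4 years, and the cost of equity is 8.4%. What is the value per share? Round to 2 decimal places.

£124.33

H-model: P₀ = D₀[(1+g_L) + H(g_S−g_L)]/(r−g_L), with H = 4/2 = 2.
P₀ = 3.97 × [(1+0.04) + 2×(0.209−0.04)] / (0.084−0.04)
   = 3.97 × 1.3780 / 0.044 = 124.3332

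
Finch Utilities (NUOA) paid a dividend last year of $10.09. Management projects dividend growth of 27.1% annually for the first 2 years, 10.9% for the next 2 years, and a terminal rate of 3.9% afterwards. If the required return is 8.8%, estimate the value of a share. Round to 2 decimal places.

$357.25

Three-stage DDM. Project D₁…D_4; terminal Gordon value at t=4 with g = 0.039; discount at r = 0.088.
D_1 = 12.8244
D_2 = 16.2998
D_3 = 18.0765
D_4 = 20.0468
TV_4 = 20.8286/(0.088−0.039) = 425.0743
P₀ = Σ Dₜ/(1+r)ᵗ + TV_4/(1+r)^4 = 357.2523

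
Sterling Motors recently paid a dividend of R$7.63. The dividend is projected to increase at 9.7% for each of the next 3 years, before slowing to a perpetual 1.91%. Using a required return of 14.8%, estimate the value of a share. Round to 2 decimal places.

R$73.55

Two-stage DDM. Project D₁…D_3 at 0.097, terminal growth 0.0191, discount at r = 0.148.
D_1 = 8.3701
D_2 = 9.1820
D_3 = 10.0727
Terminal value at t=3: TV = D_4/(r−g) = 10.2651/(0.148−0.0191) = 79.6358
P₀ = 8.3701/(1+0.148)^1 + 9.1820/(1+0.148)^2 + 10.0727/(1+0.148)^3 + 79.6358/(1+0.148)^3 = 73.5518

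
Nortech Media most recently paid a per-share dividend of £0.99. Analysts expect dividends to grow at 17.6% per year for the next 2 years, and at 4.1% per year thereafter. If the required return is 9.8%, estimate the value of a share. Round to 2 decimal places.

£22.94

Two-stage DDM. Project D₁…D_2 at 0.176, terminal growth 0.041, discount at r = 0.098.
D_1 = 1.1642
D_2 = 1.3691
Terminal value at t=2: TV = D_3/(r−g) = 1.4253/(0.098−0.041) = 25.0049
P₀ = 1.1642/(1+0.098)^1 + 1.3691/(1+0.098)^2 + 25.0049/(1+0.098)^2 = 22.9366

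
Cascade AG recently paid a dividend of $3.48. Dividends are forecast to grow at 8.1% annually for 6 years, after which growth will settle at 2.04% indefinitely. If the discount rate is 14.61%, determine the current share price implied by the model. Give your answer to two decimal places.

Two-stage DDM. Project D₁…D_6 at 0.081, terminal growth 0.0204, discount at r = 0.1461.
D_1 = 3.7619
D_2 = 4.0666
D_3 = 4.3960
D_4 = 4.7521
D_5 = 5.1370
D_6 = 5.5531
Terminal value at t=6: TV = D_7/(r−g) = 5.6664/(0.1461−0.0204) = 45.0784
P₀ = 3.7619/(1+0.1461)^1 + 4.0666/(1+0.1461)^2 + 4.3960/(1+0.1461)^3 + 4.7521/(1+0.1461)^4 + 5.1370/(1+0.1461)^5 + 5.5531/(1+0.1461)^6 + 45.0784/(1+0.1461)^6 = 36.9903

$36.99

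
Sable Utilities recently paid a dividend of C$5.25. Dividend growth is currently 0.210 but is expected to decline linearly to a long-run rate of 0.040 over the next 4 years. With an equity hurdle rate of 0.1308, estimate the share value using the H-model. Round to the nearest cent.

C$79.79

H-model: P₀ = D₀[(1+g_L) + H(g_S−g_L)]/(r−g_L), with H = 4/2 = 2.
P₀ = 5.25 × [(1+0.04) + 2×(0.21−0.04)] / (0.1308−0.04)
   = 5.25 × 1.3800 / 0.0908 = 79.7907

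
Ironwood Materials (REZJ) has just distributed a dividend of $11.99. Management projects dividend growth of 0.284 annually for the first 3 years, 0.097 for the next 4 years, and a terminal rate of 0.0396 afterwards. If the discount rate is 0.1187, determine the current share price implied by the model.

$337.06

Three-stage DDM. Project D₁…D_7; terminal Gordon value at t=7 with g = 0.0396; discount at r = 0.1187.
D_1 = 15.3952
D_2 = 19.7674
D_3 = 25.3813
D_4 = 27.8433
D_5 = 30.5441
D_6 = 33.5069
D_7 = 36.7571
TV_7 = 38.2126/(0.1187−0.0396) = 483.0928
P₀ = Σ Dₜ/(1+r)ᵗ + TV_7/(1+r)^7 = 337.0631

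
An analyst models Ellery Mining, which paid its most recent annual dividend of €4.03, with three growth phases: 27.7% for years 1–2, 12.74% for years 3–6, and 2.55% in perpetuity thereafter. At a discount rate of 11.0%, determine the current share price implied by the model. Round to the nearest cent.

Three-stage DDM. Project D₁…D_6; terminal Gordon value at t=6 with g = 0.0255; discount at r = 0.11.
D_1 = 5.1463
D_2 = 6.5718
D_3 = 7.4091
D_4 = 8.3530
D_5 = 9.4172
D_6 = 10.6169
TV_6 = 10.8877/(0.11−0.0255) = 128.8481
P₀ = Σ Dₜ/(1+r)ᵗ + TV_6/(1+r)^6 = 101.0423

€101.04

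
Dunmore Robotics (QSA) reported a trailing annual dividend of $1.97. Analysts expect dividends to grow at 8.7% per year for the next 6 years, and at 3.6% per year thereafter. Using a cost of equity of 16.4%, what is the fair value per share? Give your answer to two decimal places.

Two-stage DDM. Project D₁…D_6 at 0.087, terminal growth 0.036, discount at r = 0.164.
D_1 = 2.1414
D_2 = 2.3277
D_3 = 2.5302
D_4 = 2.7503
D_5 = 2.9896
D_6 = 3.2497
Terminal value at t=6: TV = D_7/(r−g) = 3.3667/(0.164−0.036) = 26.3023
P₀ = 2.1414/(1+0.164)^1 + 2.3277/(1+0.164)^2 + 2.5302/(1+0.164)^3 + 2.7503/(1+0.164)^4 + 2.9896/(1+0.164)^5 + 3.2497/(1+0.164)^6 + 26.3023/(1+0.164)^6 = 19.9407

$19.94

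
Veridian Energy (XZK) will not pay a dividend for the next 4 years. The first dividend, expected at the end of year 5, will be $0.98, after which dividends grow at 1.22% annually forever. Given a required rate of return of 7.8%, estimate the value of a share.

$11.03

Deferred-dividend DDM. At t=4 the remaining stream is a growing perpetuity with first payment D_5 = 0.98.
V_4 = D_5/(r−g) = 0.98/(0.078−0.0122) = 14.8936
P₀ = V_4/(1+r)^4 = 14.8936/(1+0.078)^4 = 11.0287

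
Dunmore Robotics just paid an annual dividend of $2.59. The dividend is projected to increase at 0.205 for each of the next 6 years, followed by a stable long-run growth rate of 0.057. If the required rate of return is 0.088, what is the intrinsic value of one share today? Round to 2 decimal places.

$185.55

Two-stage DDM. Project D₁…D_6 at 0.205, terminal growth 0.057, discount at r = 0.088.
D_1 = 3.1210
D_2 = 3.7607
D_3 = 4.5317
D_4 = 5.4607
D_5 = 6.5801
D_6 = 7.9291
Terminal value at t=6: TV = D_7/(r−g) = 8.3810/(0.088−0.057) = 270.3556
P₀ = 3.1210/(1+0.088)^1 + 3.7607/(1+0.088)^2 + 4.5317/(1+0.088)^3 + 5.4607/(1+0.088)^4 + 6.5801/(1+0.088)^5 + 7.9291/(1+0.088)^6 + 270.3556/(1+0.088)^6 = 185.5479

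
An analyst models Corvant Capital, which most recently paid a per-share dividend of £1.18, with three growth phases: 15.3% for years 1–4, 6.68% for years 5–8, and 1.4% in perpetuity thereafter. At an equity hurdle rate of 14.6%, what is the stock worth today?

Three-stage DDM. Project D₁…D_8; terminal Gordon value at t=8 with g = 0.014; discount at r = 0.146.
D_1 = 1.3605
D_2 = 1.5687
D_3 = 1.8087
D_4 = 2.0854
D_5 = 2.2248
D_6 = 2.3734
D_7 = 2.5319
D_8 = 2.7010
TV_8 = 2.7389/(0.146−0.014) = 20.7489
P₀ = Σ Dₜ/(1+r)ᵗ + TV_8/(1+r)^8 = 15.8237

£15.82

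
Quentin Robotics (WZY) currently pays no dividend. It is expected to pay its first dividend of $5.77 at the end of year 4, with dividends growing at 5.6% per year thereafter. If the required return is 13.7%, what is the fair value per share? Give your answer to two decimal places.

$48.46

Deferred-dividend DDM. At t=3 the remaining stream is a growing perpetuity with first payment D_4 = 5.77.
V_3 = D_4/(r−g) = 5.77/(0.137−0.056) = 71.2346
P₀ = V_3/(1+r)^3 = 71.2346/(1+0.137)^3 = 48.4629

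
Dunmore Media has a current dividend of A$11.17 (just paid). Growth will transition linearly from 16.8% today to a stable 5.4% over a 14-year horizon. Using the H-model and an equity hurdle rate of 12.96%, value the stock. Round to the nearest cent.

H-model: P₀ = D₀[(1+g_L) + H(g_S−g_L)]/(r−g_L), with H = 14/2 = 7.
P₀ = 11.17 × [(1+0.054) + 7×(0.168−0.054)] / (0.1296−0.054)
   = 11.17 × 1.8520 / 0.0756 = 273.6354

A$273.64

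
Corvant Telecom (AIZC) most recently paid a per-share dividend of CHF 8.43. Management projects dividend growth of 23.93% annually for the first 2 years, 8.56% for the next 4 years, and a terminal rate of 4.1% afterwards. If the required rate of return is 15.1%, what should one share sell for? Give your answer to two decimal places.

Three-stage DDM. Project D₁…D_6; terminal Gordon value at t=6 with g = 0.041; discount at r = 0.151.
D_1 = 10.4473
D_2 = 12.9473
D_3 = 14.0556
D_4 = 15.2588
D_5 = 16.5649
D_6 = 17.9829
TV_6 = 18.7202/(0.151−0.041) = 170.1837
P₀ = Σ Dₜ/(1+r)ᵗ + TV_6/(1+r)^6 = 125.8879

CHF 125.89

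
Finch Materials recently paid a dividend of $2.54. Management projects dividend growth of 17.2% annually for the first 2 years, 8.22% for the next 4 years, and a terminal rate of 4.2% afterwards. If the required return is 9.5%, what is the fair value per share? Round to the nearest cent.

$71.51

Three-stage DDM. Project D₁…D_6; terminal Gordon value at t=6 with g = 0.042; discount at r = 0.095.
D_1 = 2.9769
D_2 = 3.4889
D_3 = 3.7757
D_4 = 4.0861
D_5 = 4.4219
D_6 = 4.7854
TV_6 = 4.9864/(0.095−0.042) = 94.0829
P₀ = Σ Dₜ/(1+r)ᵗ + TV_6/(1+r)^6 = 71.5104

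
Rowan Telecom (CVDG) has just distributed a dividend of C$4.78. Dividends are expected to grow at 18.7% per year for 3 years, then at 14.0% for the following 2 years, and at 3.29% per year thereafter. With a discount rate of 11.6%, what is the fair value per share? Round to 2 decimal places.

C$102.72

Three-stage DDM. Project D₁…D_5; terminal Gordon value at t=5 with g = 0.0329; discount at r = 0.116.
D_1 = 5.6739
D_2 = 6.7349
D_3 = 7.9943
D_4 = 9.1135
D_5 = 10.3894
TV_5 = 10.7312/(0.116−0.0329) = 129.1359
P₀ = Σ Dₜ/(1+r)ᵗ + TV_5/(1+r)^5 = 102.7179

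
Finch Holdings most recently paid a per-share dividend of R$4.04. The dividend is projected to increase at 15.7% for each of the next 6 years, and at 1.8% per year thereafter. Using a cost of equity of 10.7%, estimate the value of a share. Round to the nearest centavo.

Two-stage DDM. Project D₁…D_6 at 0.157, terminal growth 0.018, discount at r = 0.107.
D_1 = 4.6743
D_2 = 5.4081
D_3 = 6.2572
D_4 = 7.2396
D_5 = 8.3762
D_6 = 9.6913
Terminal value at t=6: TV = D_7/(r−g) = 9.8657/(0.107−0.018) = 110.8509
P₀ = 4.6743/(1+0.107)^1 + 5.4081/(1+0.107)^2 + 6.2572/(1+0.107)^3 + 7.2396/(1+0.107)^4 + 8.3762/(1+0.107)^5 + 9.6913/(1+0.107)^6 + 110.8509/(1+0.107)^6 = 88.6095

R$88.61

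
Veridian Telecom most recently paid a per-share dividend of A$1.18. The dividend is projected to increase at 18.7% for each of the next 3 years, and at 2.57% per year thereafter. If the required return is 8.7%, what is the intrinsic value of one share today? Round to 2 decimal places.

Two-stage DDM. Project D₁…D_3 at 0.187, terminal growth 0.0257, discount at r = 0.087.
D_1 = 1.4007
D_2 = 1.6626
D_3 = 1.9735
Terminal value at t=3: TV = D_4/(r−g) = 2.0242/(0.087−0.0257) = 33.0213
P₀ = 1.4007/(1+0.087)^1 + 1.6626/(1+0.087)^2 + 1.9735/(1+0.087)^3 + 33.0213/(1+0.087)^3 = 29.9424

A$29.94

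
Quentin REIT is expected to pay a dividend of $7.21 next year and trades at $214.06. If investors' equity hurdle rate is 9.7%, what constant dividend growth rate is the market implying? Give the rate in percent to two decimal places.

From P₀ = D₁/(r − g), the implied growth is g = r − D₁/P₀.
g = 0.097 − 7.21/214.06 = 0.097 − 0.03368 = 0.06332

6.33%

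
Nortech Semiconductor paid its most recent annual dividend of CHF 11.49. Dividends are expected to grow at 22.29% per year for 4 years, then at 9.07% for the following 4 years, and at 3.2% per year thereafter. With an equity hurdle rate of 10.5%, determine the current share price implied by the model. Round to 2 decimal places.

CHF 357.63

Three-stage DDM. Project D₁…D_8; terminal Gordon value at t=8 with g = 0.032; discount at r = 0.105.
D_1 = 14.0511
D_2 = 17.1831
D_3 = 21.0132
D_4 = 25.6971
D_5 = 28.0278
D_6 = 30.5699
D_7 = 33.3426
D_8 = 36.3668
TV_8 = 37.5305/(0.105−0.032) = 514.1169
P₀ = Σ Dₜ/(1+r)ᵗ + TV_8/(1+r)^8 = 357.6343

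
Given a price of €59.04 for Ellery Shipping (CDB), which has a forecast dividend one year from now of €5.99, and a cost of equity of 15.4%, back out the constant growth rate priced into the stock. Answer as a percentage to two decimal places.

5.25%

From P₀ = D₁/(r − g), the implied growth is g = r − D₁/P₀.
g = 0.154 − 5.99/59.04 = 0.154 − 0.10146 = 0.05254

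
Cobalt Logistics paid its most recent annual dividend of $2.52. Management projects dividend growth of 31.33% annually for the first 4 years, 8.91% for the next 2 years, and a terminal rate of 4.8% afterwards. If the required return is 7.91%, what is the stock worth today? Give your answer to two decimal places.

$217.85

Three-stage DDM. Project D₁…D_6; terminal Gordon value at t=6 with g = 0.048; discount at r = 0.0791.
D_1 = 3.3095
D_2 = 4.3464
D_3 = 5.7081
D_4 = 7.4965
D_5 = 8.1644
D_6 = 8.8918
TV_6 = 9.3187/(0.0791−0.048) = 299.6351
P₀ = Σ Dₜ/(1+r)ᵗ + TV_6/(1+r)^6 = 217.8497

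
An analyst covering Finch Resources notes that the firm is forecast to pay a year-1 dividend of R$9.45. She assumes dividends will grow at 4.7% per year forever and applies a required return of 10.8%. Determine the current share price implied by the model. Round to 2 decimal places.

R$154.92

Gordon growth model: P₀ = D₁/(r − g), with D₁ = 9.45 given directly.
P₀ = 9.4500 / (0.108 − 0.047) = 9.4500 / 0.061 = 154.9180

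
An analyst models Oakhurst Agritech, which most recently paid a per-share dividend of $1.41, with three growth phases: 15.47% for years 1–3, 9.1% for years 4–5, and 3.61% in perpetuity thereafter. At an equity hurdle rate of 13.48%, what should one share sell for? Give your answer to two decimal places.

Three-stage DDM. Project D₁…D_5; terminal Gordon value at t=5 with g = 0.0361; discount at r = 0.1348.
D_1 = 1.6281
D_2 = 1.8800
D_3 = 2.1708
D_4 = 2.3684
D_5 = 2.5839
TV_5 = 2.6772/(0.1348−0.0361) = 27.1244
P₀ = Σ Dₜ/(1+r)ᵗ + TV_5/(1+r)^5 = 21.5946

$21.59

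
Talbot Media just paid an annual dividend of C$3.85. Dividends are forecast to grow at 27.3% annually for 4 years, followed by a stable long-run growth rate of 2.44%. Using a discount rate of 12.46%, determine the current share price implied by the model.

Two-stage DDM. Project D₁…D_4 at 0.273, terminal growth 0.0244, discount at r = 0.1246.
D_1 = 4.9011
D_2 = 6.2390
D_3 = 7.9423
D_4 = 10.1105
Terminal value at t=4: TV = D_5/(r−g) = 10.3572/(0.1246−0.0244) = 103.3656
P₀ = 4.9011/(1+0.1246)^1 + 6.2390/(1+0.1246)^2 + 7.9423/(1+0.1246)^3 + 10.1105/(1+0.1246)^4 + 103.3656/(1+0.1246)^4 = 85.8187

C$85.82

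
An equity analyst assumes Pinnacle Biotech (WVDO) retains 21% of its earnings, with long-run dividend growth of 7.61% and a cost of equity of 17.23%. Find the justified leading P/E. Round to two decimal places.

8.21

Payout ratio b = 1 − 0.21 = 0.79.
Justified leading P/E = b/(r−g) = 0.79/(0.1723−0.0761) = 8.2121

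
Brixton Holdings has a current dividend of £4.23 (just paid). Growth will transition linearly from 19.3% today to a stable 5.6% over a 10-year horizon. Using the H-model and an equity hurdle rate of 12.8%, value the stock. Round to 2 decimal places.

H-model: P₀ = D₀[(1+g_L) + H(g_S−g_L)]/(r−g_L), with H = 10/2 = 5.
P₀ = 4.23 × [(1+0.056) + 5×(0.193−0.056)] / (0.128−0.056)
   = 4.23 × 1.7410 / 0.072 = 102.2838

£102.28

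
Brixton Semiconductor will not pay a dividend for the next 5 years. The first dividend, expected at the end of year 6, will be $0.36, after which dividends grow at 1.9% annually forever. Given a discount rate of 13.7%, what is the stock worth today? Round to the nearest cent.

Deferred-dividend DDM. At t=5 the remaining stream is a growing perpetuity with first payment D_6 = 0.36.
V_5 = D_6/(r−g) = 0.36/(0.137−0.019) = 3.0508
P₀ = V_5/(1+r)^5 = 3.0508/(1+0.137)^5 = 1.6055

$1.61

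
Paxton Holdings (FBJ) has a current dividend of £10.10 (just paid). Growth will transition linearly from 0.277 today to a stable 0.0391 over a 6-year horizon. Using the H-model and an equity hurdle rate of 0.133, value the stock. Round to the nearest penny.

£188.53

H-model: P₀ = D₀[(1+g_L) + H(g_S−g_L)]/(r−g_L), with H = 6/2 = 3.
P₀ = 10.10 × [(1+0.0391) + 3×(0.277−0.0391)] / (0.133−0.0391)
   = 10.10 × 1.7528 / 0.0939 = 188.5333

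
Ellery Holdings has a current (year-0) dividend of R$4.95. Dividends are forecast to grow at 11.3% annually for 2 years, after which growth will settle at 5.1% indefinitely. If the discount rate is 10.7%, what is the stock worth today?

Two-stage DDM. Project D₁…D_2 at 0.113, terminal growth 0.051, discount at r = 0.107.
D_1 = 5.5094
D_2 = 6.1319
Terminal value at t=2: TV = D_3/(r−g) = 6.4446/(0.107−0.051) = 115.0827
P₀ = 5.5094/(1+0.107)^1 + 6.1319/(1+0.107)^2 + 115.0827/(1+0.107)^2 = 103.8913

R$103.89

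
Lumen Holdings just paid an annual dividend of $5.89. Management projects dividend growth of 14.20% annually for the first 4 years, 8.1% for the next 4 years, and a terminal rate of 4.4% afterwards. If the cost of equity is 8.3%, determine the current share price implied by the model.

Three-stage DDM. Project D₁…D_8; terminal Gordon value at t=8 with g = 0.044; discount at r = 0.083.
D_1 = 6.7264
D_2 = 7.6815
D_3 = 8.7723
D_4 = 10.0180
D_5 = 10.8294
D_6 = 11.7066
D_7 = 12.6548
D_8 = 13.6799
TV_8 = 14.2818/(0.083−0.044) = 366.2000
P₀ = Σ Dₜ/(1+r)ᵗ + TV_8/(1+r)^8 = 249.4475

$249.45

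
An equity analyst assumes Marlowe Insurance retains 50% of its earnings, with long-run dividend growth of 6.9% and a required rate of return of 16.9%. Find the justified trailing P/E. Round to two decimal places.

Payout ratio b = 1 − 0.50 = 0.50.
Justified trailing P/E = b(1+g)/(r−g) = 0.50×(1+0.069)/(0.169−0.069) = 5.3450

5.35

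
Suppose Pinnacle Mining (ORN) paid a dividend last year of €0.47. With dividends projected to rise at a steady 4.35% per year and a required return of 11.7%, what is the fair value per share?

Gordon growth model: P₀ = D₁/(r − g). D₁ = 0.47 × (1 + 0.0435) = 0.4904.
P₀ = 0.4904 / (0.117 − 0.0435) = 0.4904 / 0.0735 = 6.6727

€6.67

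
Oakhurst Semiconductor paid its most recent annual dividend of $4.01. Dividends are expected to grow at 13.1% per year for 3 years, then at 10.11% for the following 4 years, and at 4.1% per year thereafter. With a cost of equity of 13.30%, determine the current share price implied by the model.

Three-stage DDM. Project D₁…D_7; terminal Gordon value at t=7 with g = 0.041; discount at r = 0.133.
D_1 = 4.5353
D_2 = 5.1294
D_3 = 5.8014
D_4 = 6.3879
D_5 = 7.0337
D_6 = 7.7448
D_7 = 8.5278
TV_7 = 8.8775/(0.133−0.041) = 96.4944
P₀ = Σ Dₜ/(1+r)ᵗ + TV_7/(1+r)^7 = 67.1127

$67.11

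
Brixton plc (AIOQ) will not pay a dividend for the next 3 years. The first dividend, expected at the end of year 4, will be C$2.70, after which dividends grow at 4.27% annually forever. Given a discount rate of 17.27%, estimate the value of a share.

C$12.88

Deferred-dividend DDM. At t=3 the remaining stream is a growing perpetuity with first payment D_4 = 2.70.
V_3 = D_4/(r−g) = 2.70/(0.1727−0.0427) = 20.7692
P₀ = V_3/(1+r)^3 = 20.7692/(1+0.1727)^3 = 12.8783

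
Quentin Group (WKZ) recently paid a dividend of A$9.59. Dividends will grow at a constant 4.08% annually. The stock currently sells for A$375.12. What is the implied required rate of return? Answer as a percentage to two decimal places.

Rearranging the constant-growth DDM: r = D₁/P₀ + g.
D₁ = 9.59 × (1 + 0.0408) = 9.9813.
r = 9.9813 / 375.12 + 0.0408 = 0.02661 + 0.0408 = 0.06741

6.74%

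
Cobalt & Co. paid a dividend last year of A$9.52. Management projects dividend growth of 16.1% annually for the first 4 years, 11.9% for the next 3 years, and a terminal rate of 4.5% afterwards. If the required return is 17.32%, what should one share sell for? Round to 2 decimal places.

Three-stage DDM. Project D₁…D_7; terminal Gordon value at t=7 with g = 0.045; discount at r = 0.1732.
D_1 = 11.0527
D_2 = 12.8322
D_3 = 14.8982
D_4 = 17.2968
D_5 = 19.3551
D_6 = 21.6584
D_7 = 24.2357
TV_7 = 25.3263/(0.1732−0.045) = 197.5533
P₀ = Σ Dₜ/(1+r)ᵗ + TV_7/(1+r)^7 = 126.6143

A$126.61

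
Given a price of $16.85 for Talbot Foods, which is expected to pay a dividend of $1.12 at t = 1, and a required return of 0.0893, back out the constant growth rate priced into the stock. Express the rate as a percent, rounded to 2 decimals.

From P₀ = D₁/(r − g), the implied growth is g = r − D₁/P₀.
g = 0.0893 − 1.12/16.85 = 0.0893 − 0.06647 = 0.02283

2.28%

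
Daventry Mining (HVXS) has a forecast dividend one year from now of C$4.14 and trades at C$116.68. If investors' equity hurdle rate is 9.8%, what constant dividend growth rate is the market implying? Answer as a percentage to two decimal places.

From P₀ = D₁/(r − g), the implied growth is g = r − D₁/P₀.
g = 0.098 − 4.14/116.68 = 0.098 − 0.03548 = 0.06252

6.25%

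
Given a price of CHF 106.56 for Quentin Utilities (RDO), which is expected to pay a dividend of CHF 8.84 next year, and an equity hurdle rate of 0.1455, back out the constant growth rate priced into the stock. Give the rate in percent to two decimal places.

6.25%

From P₀ = D₁/(r − g), the implied growth is g = r − D₁/P₀.
g = 0.1455 − 8.84/106.56 = 0.1455 − 0.08296 = 0.06254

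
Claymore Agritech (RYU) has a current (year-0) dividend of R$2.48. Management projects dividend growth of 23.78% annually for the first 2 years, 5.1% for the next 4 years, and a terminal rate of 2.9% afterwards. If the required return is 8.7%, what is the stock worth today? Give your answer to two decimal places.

Three-stage DDM. Project D₁…D_6; terminal Gordon value at t=6 with g = 0.029; discount at r = 0.087.
D_1 = 3.0697
D_2 = 3.7997
D_3 = 3.9935
D_4 = 4.1972
D_5 = 4.4112
D_6 = 4.6362
TV_6 = 4.7707/(0.087−0.029) = 82.2528
P₀ = Σ Dₜ/(1+r)ᵗ + TV_6/(1+r)^6 = 67.7353

R$67.74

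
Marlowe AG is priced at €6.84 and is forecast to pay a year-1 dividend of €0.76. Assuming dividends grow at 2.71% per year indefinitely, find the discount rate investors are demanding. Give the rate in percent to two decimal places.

13.82%

Rearranging the constant-growth DDM: r = D₁/P₀ + g.
r = 0.7600 / 6.84 + 0.0271 = 0.11111 + 0.0271 = 0.13821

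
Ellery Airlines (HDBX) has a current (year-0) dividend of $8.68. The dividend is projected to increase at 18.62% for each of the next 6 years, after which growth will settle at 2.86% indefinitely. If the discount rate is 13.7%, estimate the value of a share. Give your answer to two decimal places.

$166.76

Two-stage DDM. Project D₁…D_6 at 0.1862, terminal growth 0.0286, discount at r = 0.137.
D_1 = 10.2962
D_2 = 12.2134
D_3 = 14.4875
D_4 = 17.1851
D_5 = 20.3849
D_6 = 24.1806
Terminal value at t=6: TV = D_7/(r−g) = 24.8722/(0.137−0.0286) = 229.4481
P₀ = 10.2962/(1+0.137)^1 + 12.2134/(1+0.137)^2 + 14.4875/(1+0.137)^3 + 17.1851/(1+0.137)^4 + 20.3849/(1+0.137)^5 + 24.1806/(1+0.137)^6 + 229.4481/(1+0.137)^6 = 166.7610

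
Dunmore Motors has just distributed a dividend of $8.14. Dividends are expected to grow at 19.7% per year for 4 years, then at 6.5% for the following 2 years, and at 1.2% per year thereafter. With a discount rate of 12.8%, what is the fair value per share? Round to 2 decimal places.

Three-stage DDM. Project D₁…D_6; terminal Gordon value at t=6 with g = 0.012; discount at r = 0.128.
D_1 = 9.7436
D_2 = 11.6631
D_3 = 13.9607
D_4 = 16.7109
D_5 = 17.7972
D_6 = 18.9540
TV_6 = 19.1814/(0.128−0.012) = 165.3571
P₀ = Σ Dₜ/(1+r)ᵗ + TV_6/(1+r)^6 = 137.0728

$137.07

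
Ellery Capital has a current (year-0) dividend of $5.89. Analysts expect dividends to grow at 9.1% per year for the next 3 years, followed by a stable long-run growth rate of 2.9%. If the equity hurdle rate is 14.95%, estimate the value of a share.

$58.93

Two-stage DDM. Project D₁…D_3 at 0.091, terminal growth 0.029, discount at r = 0.1495.
D_1 = 6.4260
D_2 = 7.0108
D_3 = 7.6487
Terminal value at t=3: TV = D_4/(r−g) = 7.8705/(0.1495−0.029) = 65.3157
P₀ = 6.4260/(1+0.1495)^1 + 7.0108/(1+0.1495)^2 + 7.6487/(1+0.1495)^3 + 65.3157/(1+0.1495)^3 = 58.9340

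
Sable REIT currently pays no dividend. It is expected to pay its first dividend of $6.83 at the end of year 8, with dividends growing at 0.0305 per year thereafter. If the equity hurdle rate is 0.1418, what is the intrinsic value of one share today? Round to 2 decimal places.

Deferred-dividend DDM. At t=7 the remaining stream is a growing perpetuity with first payment D_8 = 6.83.
V_7 = D_8/(r−g) = 6.83/(0.1418−0.0305) = 61.3657
P₀ = V_7/(1+r)^7 = 61.3657/(1+0.1418)^7 = 24.2547

$24.25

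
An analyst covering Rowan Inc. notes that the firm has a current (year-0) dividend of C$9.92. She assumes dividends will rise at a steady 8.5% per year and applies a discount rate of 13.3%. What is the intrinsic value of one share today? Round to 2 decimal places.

C$224.23

Gordon growth model: P₀ = D₁/(r − g). D₁ = 9.92 × (1 + 0.085) = 10.7632.
P₀ = 10.7632 / (0.133 − 0.085) = 10.7632 / 0.048 = 224.2333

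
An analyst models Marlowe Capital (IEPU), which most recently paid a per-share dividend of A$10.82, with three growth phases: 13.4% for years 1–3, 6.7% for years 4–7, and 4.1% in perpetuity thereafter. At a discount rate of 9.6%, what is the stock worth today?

A$283.38

Three-stage DDM. Project D₁…D_7; terminal Gordon value at t=7 with g = 0.041; discount at r = 0.096.
D_1 = 12.2699
D_2 = 13.9140
D_3 = 15.7785
D_4 = 16.8357
D_5 = 17.9637
D_6 = 19.1672
D_7 = 20.4514
TV_7 = 21.2900/(0.096−0.041) = 387.0902
P₀ = Σ Dₜ/(1+r)ᵗ + TV_7/(1+r)^7 = 283.3837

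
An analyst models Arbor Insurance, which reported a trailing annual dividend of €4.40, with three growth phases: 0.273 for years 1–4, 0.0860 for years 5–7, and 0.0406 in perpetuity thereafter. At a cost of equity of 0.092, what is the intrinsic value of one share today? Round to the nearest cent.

Three-stage DDM. Project D₁…D_7; terminal Gordon value at t=7 with g = 0.0406; discount at r = 0.092.
D_1 = 5.6012
D_2 = 7.1303
D_3 = 9.0769
D_4 = 11.5549
D_5 = 12.5486
D_6 = 13.6278
D_7 = 14.7998
TV_7 = 15.4007/(0.092−0.0406) = 299.6239
P₀ = Σ Dₜ/(1+r)ᵗ + TV_7/(1+r)^7 = 212.1311

€212.13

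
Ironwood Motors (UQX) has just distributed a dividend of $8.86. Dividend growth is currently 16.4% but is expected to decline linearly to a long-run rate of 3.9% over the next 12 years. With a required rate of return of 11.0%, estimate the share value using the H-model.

$223.25

H-model: P₀ = D₀[(1+g_L) + H(g_S−g_L)]/(r−g_L), with H = 12/2 = 6.
P₀ = 8.86 × [(1+0.039) + 6×(0.164−0.039)] / (0.11−0.039)
   = 8.86 × 1.7890 / 0.071 = 223.2470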